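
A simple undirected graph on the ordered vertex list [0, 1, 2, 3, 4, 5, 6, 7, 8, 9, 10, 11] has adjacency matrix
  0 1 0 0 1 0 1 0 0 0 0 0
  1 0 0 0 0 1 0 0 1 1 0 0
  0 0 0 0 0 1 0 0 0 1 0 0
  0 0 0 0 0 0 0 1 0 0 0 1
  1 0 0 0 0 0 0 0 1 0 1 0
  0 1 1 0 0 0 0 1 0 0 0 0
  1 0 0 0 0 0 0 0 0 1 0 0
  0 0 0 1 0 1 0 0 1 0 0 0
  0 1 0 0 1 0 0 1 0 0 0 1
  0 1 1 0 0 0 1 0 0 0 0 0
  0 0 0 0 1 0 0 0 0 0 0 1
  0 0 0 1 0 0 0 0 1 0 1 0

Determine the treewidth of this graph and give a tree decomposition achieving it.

Treewidth 3.
Bags: B1 = {3, 7, 10, 11}  B2 = {7, 8, 10, 11}  B3 = {4, 7, 8, 10}  B4 = {4, 5, 7, 8}  B5 = {1, 4, 5, 8}  B6 = {0, 1, 4, 5}  B7 = {0, 1, 2, 5}  B8 = {0, 1, 2, 9}  B9 = {0, 2, 6, 9}
Tree: B1–B2, B2–B3, B3–B4, B4–B5, B5–B6, B6–B7, B7–B8, B8–B9

The largest bag has 4 vertices, giving width 3; this decomposition certifies tw(G) ≤ 3. For the lower bound: the 4 vertex sets {3,10,11}, {7}, {8}, {0,1,4,5} are disjoint, each induces a connected subgraph, and every pair is joined by at least one edge of G. Contracting each set to a single vertex therefore yields K_{4} as a minor, and since treewidth is minor-monotone, tw(G) ≥ tw(K_{4}) = 3. Combining the bounds, tw(G) = 3.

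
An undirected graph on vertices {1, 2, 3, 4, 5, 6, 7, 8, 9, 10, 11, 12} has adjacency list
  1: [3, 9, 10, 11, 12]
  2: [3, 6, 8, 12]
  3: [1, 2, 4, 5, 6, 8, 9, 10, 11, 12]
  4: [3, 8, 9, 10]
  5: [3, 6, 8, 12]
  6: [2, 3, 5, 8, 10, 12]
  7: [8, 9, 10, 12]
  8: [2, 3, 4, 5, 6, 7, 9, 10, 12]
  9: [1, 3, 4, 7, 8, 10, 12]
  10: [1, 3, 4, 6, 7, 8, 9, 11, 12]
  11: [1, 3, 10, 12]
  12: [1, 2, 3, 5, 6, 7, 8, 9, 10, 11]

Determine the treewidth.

4

A width-4 tree decomposition is:
Bags: B1 = {3, 6, 8, 10, 12}  B2 = {3, 8, 9, 10, 12}  B3 = {1, 3, 9, 10, 12}  B4 = {7, 8, 9, 10, 12}  B5 = {3, 4, 8, 9, 10}  B6 = {3, 5, 6, 8, 12}  B7 = {1, 3, 10, 11, 12}  B8 = {2, 3, 6, 8, 12}
Tree: B1–B2, B2–B3, B2–B4, B2–B5, B1–B6, B3–B7, B1–B8
Each bag holds 5 vertices, so the decomposition has width 4, which upper-bounds the treewidth. On the other hand G contains the 5-clique {3, 4, 8, 9, 10}. A clique must lie in a single bag of any decomposition, so no decomposition can have width below 4. Therefore the treewidth is 4.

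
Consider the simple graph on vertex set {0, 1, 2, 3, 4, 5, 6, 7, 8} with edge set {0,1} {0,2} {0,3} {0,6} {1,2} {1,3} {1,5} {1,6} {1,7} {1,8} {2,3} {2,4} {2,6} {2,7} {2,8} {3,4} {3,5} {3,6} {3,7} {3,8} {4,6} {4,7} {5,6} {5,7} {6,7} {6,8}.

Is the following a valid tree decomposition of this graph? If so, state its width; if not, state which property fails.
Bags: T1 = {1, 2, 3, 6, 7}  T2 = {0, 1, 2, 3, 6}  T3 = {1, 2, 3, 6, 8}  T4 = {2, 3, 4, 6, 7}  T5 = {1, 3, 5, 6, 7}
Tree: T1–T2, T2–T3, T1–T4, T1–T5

Every vertex of G appears in some bag (union = {0, 1, 2, 3, 4, 5, 6, 7, 8}); every edge is covered by a bag; and for each vertex v the set of bags containing v is connected in the bag tree. The decomposition is therefore valid. The largest bag has 5 vertices, so the width is 4.

Yes; width 4.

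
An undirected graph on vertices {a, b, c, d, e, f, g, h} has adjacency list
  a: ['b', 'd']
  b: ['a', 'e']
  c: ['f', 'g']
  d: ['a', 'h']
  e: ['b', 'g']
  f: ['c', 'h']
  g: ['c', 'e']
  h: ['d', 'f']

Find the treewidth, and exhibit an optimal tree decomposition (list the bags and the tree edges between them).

Treewidth 2.
Bags: B1 = {a, b, e}  B2 = {a, e, g}  B3 = {a, c, g}  B4 = {a, c, f}  B5 = {a, f, h}  B6 = {a, d, h}
Tree: B1–B2, B2–B3, B3–B4, B4–B5, B5–B6

The largest bag has 3 vertices, giving width 2; this decomposition certifies tw(G) ≤ 2. The edges a–b–e–g–c–f–h–d–a form a cycle, so G is not a tree and its treewidth is at least 2. The upper and lower bounds meet at 2, so that is the treewidth.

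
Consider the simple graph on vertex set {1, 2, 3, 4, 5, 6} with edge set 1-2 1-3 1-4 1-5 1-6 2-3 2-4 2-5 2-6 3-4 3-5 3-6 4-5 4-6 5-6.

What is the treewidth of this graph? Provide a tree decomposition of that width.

Treewidth 5.
Bags: B1 = {1, 2, 3, 4, 5, 6}
Tree: (single bag)

With just one bag of size 6, the width is 6 − 1 = 5, so tw(G) ≤ 5. On the other hand G contains the 6-clique {1, 2, 3, 4, 5, 6}. A clique must lie in a single bag of any decomposition, so no decomposition can have width below 5. Therefore the treewidth is 5.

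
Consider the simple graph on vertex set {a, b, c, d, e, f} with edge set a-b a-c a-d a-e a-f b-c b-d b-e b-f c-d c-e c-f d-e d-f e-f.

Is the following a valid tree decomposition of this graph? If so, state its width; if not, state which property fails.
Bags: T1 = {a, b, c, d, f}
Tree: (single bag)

No — vertex e appears in no bag.

A tree decomposition must satisfy three properties: every vertex lies in some bag; for every edge, both endpoints lie together in some bag; and for every vertex, the bags containing it form a connected subtree. Here vertex e appears in no bag, so the decomposition is invalid.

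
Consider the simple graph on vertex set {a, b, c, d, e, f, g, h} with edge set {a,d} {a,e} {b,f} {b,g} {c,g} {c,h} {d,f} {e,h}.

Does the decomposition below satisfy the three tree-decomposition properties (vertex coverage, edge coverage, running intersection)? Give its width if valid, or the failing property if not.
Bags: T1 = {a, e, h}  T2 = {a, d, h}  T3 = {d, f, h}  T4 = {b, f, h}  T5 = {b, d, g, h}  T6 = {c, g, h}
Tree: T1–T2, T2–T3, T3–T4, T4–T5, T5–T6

No — bags containing vertex d are not connected in the tree.

A tree decomposition must satisfy three properties: every vertex lies in some bag; for every edge, both endpoints lie together in some bag; and for every vertex, the bags containing it form a connected subtree. Here bags containing vertex d are not connected in the tree, so the decomposition is invalid.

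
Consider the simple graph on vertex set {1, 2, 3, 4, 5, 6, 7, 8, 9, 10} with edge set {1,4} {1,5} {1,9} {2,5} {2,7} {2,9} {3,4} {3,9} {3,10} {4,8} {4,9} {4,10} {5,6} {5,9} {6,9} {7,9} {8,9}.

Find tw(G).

2

A width-2 tree decomposition is:
Bags: B1 = {5, 6, 9}  B2 = {1, 5, 9}  B3 = {2, 5, 9}  B4 = {1, 4, 9}  B5 = {3, 4, 9}  B6 = {4, 8, 9}  B7 = {2, 7, 9}  B8 = {3, 4, 10}
Tree: B1–B2, B1–B3, B2–B4, B4–B5, B5–B6, B3–B7, B5–B8
The largest bag has 3 vertices, giving width 2; this decomposition certifies tw(G) ≤ 2. On the other hand G contains the 3-clique {2, 5, 9}. A clique must lie in a single bag of any decomposition, so no decomposition can have width below 2. The upper and lower bounds meet at 2, so that is the treewidth.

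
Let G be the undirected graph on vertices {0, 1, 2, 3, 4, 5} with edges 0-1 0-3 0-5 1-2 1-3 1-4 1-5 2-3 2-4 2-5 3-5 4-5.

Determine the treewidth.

3

A width-3 tree decomposition is:
Bags: B1 = {1, 2, 3, 5}  B2 = {0, 1, 3, 5}  B3 = {1, 2, 4, 5}
Tree: B1–B2, B1–B3
The largest bag has 4 vertices, giving width 3; this decomposition certifies tw(G) ≤ 3. Conversely, {0, 1, 3, 5} is a clique of size 4, and the vertices of any clique must share a bag in every tree decomposition; so some bag has ≥ 4 vertices and tw(G) ≥ 3. The upper and lower bounds meet at 3, so that is the treewidth.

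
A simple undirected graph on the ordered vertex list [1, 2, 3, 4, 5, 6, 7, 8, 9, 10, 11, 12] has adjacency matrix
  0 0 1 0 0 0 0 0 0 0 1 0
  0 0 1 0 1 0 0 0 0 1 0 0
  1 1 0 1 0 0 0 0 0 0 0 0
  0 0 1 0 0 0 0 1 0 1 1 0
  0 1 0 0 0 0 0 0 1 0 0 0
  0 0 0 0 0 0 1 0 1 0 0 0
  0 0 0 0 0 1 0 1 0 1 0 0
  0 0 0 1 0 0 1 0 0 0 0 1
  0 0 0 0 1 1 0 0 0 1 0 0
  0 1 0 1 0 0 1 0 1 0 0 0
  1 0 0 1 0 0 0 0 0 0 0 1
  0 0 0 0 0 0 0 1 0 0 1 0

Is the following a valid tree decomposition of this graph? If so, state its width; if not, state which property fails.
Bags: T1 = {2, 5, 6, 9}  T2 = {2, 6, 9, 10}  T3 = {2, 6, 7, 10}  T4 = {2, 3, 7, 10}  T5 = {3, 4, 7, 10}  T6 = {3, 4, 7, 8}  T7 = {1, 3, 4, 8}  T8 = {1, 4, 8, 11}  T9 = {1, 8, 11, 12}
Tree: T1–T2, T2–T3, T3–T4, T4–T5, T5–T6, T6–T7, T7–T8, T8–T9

Yes; width 3.

Every vertex of G appears in some bag (union = {1, 2, 3, 4, 5, 6, 7, 8, 9, 10, 11, 12}); every edge is covered by a bag; and for each vertex v the set of bags containing v is connected in the bag tree. The decomposition is therefore valid. The largest bag has 4 vertices, so the width is 3.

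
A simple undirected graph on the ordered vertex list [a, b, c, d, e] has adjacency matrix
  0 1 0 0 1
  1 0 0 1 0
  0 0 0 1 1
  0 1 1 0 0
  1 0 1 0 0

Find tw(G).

A width-2 tree decomposition is:
Bags: B1 = {a, b, d}  B2 = {a, d, e}  B3 = {c, d, e}
Tree: B1–B2, B2–B3
Each bag holds 3 vertices, so the decomposition has width 2, which upper-bounds the treewidth. Since d–b–a–e–c–d is a cycle in G, G is not acyclic. Forests are exactly the graphs of treewidth ≤ 1, so tw(G) ≥ 2. Therefore the treewidth is 2.

2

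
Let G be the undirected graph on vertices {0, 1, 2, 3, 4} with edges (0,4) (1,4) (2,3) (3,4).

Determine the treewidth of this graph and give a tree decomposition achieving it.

Each bag holds 2 vertices, so the decomposition has width 1, which upper-bounds the treewidth. Any graph with an edge has treewidth ≥ 1, and G has the edge 4–3. The upper and lower bounds meet at 1, so that is the treewidth.

Treewidth 1.
One such decomposition:
Bags: B1 = {3, 4}  B2 = {2, 3}  B3 = {0, 4}  B4 = {1, 4}
Tree: B1–B2, B1–B3, B1–B4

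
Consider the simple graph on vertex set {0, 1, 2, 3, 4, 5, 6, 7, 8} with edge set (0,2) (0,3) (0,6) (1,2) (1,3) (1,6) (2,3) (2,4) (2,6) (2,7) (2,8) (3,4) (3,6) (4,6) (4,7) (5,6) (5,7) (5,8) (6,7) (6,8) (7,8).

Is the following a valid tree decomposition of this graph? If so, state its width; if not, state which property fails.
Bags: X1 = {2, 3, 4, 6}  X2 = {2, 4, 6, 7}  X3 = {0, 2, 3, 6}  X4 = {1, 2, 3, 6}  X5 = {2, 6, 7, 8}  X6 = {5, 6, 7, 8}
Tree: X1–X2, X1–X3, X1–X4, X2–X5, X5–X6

Vertex coverage: the bags together contain {0, 1, 2, 3, 4, 5, 6, 7, 8}, the full vertex set. Edge coverage: each edge of G has both endpoints in at least one bag. Running intersection: for every vertex, the bags containing it form a connected subtree. All three properties hold, so this is a valid tree decomposition of width max|bag| − 1 = 3, and hence tw(G) ≤ 3.

Yes; width 3.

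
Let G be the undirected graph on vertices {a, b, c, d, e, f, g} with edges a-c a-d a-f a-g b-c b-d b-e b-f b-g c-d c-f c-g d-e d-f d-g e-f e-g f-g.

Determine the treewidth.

A width-4 tree decomposition is:
Bags: B1 = {b, c, d, f, g}  B2 = {a, c, d, f, g}  B3 = {b, d, e, f, g}
Tree: B1–B2, B1–B3
The largest bag has 5 vertices, giving width 4; this decomposition certifies tw(G) ≤ 4. Conversely, {b, d, e, f, g} is a clique of size 5, and the vertices of any clique must share a bag in every tree decomposition; so some bag has ≥ 5 vertices and tw(G) ≥ 4. Combining the bounds, tw(G) = 4.

4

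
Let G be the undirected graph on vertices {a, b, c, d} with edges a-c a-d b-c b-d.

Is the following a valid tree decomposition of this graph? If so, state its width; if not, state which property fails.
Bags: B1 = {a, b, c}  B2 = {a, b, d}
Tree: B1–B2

Yes; width 2.

Vertex coverage: the bags together contain {a, b, c, d}, the full vertex set. Edge coverage: each edge of G has both endpoints in at least one bag. Running intersection: for every vertex, the bags containing it form a connected subtree. All three properties hold, so this is a valid tree decomposition of width max|bag| − 1 = 2, and hence tw(G) ≤ 2.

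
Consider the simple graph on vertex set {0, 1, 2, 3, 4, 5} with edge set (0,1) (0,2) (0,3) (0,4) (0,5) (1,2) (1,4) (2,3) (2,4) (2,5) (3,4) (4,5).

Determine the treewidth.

A width-3 tree decomposition is:
Bags: B1 = {0, 1, 2, 4}  B2 = {0, 2, 4, 5}  B3 = {0, 2, 3, 4}
Tree: B1–B2, B1–B3
The largest bag has 4 vertices, giving width 3; this decomposition certifies tw(G) ≤ 3. On the other hand G contains the 4-clique {0, 1, 2, 4}. A clique must lie in a single bag of any decomposition, so no decomposition can have width below 3. The upper and lower bounds meet at 3, so that is the treewidth.

3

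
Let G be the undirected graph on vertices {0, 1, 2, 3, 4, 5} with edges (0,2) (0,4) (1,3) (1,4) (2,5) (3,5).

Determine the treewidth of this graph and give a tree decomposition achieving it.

Every bag has size at most 3, so the width is 3 − 1 = 2 and tw(G) ≤ 2. For the lower bound, G contains the cycle 3–1–4–0–2–5–3, so G is not a forest; only forests have treewidth ≤ 1, hence tw(G) ≥ 2. Therefore the treewidth is 2.

Treewidth 2.
Bags: B1 = {1, 3, 4}  B2 = {0, 3, 4}  B3 = {0, 2, 3}  B4 = {2, 3, 5}
Tree: B1–B2, B2–B3, B3–B4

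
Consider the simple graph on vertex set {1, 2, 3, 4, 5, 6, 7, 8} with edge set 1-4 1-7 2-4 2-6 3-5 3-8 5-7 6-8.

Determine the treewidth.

A width-2 tree decomposition is:
Bags: B1 = {3, 6, 8}  B2 = {2, 3, 6}  B3 = {2, 3, 4}  B4 = {1, 3, 4}  B5 = {1, 3, 7}  B6 = {3, 5, 7}
Tree: B1–B2, B2–B3, B3–B4, B4–B5, B5–B6
Each bag holds 3 vertices, so the decomposition has width 2, which upper-bounds the treewidth. For the lower bound, G contains the cycle 3–8–6–2–4–1–7–5–3, so G is not a forest; only forests have treewidth ≤ 1, hence tw(G) ≥ 2. Hence tw(G) = 2 exactly.

2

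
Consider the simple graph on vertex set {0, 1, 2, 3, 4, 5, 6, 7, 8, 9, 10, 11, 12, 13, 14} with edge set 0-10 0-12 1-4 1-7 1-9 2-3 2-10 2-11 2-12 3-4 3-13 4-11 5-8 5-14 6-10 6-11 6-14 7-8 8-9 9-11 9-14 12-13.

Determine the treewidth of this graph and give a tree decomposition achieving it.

Every bag has size at most 4, so the width is 4 − 1 = 3 and tw(G) ≤ 3. For the lower bound: the 4 vertex sets {0,12,13}, {10}, {2}, {3,4,6,11} are disjoint, each induces a connected subgraph, and every pair is joined by at least one edge of G. Contracting each set to a single vertex therefore yields K_{4} as a minor, and since treewidth is minor-monotone, tw(G) ≥ tw(K_{4}) = 3. Therefore the treewidth is 3.

Treewidth 3.
One such decomposition:
Bags: B1 = {0, 10, 12, 13}  B2 = {2, 10, 12, 13}  B3 = {2, 3, 10, 13}  B4 = {2, 3, 6, 10}  B5 = {2, 3, 6, 11}  B6 = {3, 4, 6, 11}  B7 = {4, 6, 11, 14}  B8 = {4, 9, 11, 14}  B9 = {1, 4, 9, 14}  B10 = {1, 5, 9, 14}  B11 = {1, 5, 8, 9}  B12 = {1, 5, 7, 8}
Tree: B1–B2, B2–B3, B3–B4, B4–B5, B5–B6, B6–B7, B7–B8, B8–B9, B9–B10, B10–B11, B11–B12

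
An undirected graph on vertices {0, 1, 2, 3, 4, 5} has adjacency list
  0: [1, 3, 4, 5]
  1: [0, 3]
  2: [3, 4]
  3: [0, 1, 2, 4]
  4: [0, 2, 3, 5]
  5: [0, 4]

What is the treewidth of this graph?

A width-2 tree decomposition is:
Bags: B1 = {0, 3, 4}  B2 = {2, 3, 4}  B3 = {0, 4, 5}  B4 = {0, 1, 3}
Tree: B1–B2, B1–B3, B1–B4
The largest bag has 3 vertices, giving width 2; this decomposition certifies tw(G) ≤ 2. Conversely, {0, 1, 3} is a clique of size 3, and the vertices of any clique must share a bag in every tree decomposition; so some bag has ≥ 3 vertices and tw(G) ≥ 2. Therefore the treewidth is 2.

2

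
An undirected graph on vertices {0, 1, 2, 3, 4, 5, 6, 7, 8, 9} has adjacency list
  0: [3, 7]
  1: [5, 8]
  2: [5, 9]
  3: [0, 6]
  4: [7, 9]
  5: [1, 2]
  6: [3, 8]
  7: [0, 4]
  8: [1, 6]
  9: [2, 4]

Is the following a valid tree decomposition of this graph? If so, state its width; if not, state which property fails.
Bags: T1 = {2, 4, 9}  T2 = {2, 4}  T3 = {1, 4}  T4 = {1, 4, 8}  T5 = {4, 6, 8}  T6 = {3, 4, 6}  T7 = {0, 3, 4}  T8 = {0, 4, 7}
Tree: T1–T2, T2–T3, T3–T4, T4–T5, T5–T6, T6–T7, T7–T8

A tree decomposition must satisfy three properties: every vertex lies in some bag; for every edge, both endpoints lie together in some bag; and for every vertex, the bags containing it form a connected subtree. Here vertex 5 appears in no bag, so the decomposition is invalid.

No — vertex 5 appears in no bag.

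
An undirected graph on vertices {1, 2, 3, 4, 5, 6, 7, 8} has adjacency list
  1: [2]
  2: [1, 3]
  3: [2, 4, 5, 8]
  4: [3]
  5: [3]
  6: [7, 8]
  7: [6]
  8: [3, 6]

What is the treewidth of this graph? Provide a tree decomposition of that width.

Treewidth 1.
Bags: B1 = {3, 8}  B2 = {2, 3}  B3 = {1, 2}  B4 = {3, 5}  B5 = {6, 8}  B6 = {3, 4}  B7 = {6, 7}
Tree: B1–B2, B2–B3, B1–B4, B1–B5, B4–B6, B5–B7

Each bag holds 2 vertices, so the decomposition has width 1, which upper-bounds the treewidth. Any graph with an edge has treewidth ≥ 1, and G has the edge 8–3. The upper and lower bounds meet at 1, so that is the treewidth.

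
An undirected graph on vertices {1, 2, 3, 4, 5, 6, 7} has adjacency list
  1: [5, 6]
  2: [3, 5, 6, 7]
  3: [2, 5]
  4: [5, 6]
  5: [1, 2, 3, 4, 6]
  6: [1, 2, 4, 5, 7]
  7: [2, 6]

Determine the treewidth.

A width-2 tree decomposition is:
Bags: B1 = {2, 6, 7}  B2 = {2, 5, 6}  B3 = {4, 5, 6}  B4 = {1, 5, 6}  B5 = {2, 3, 5}
Tree: B1–B2, B2–B3, B3–B4, B2–B5
Each bag holds 3 vertices, so the decomposition has width 2, which upper-bounds the treewidth. On the other hand G contains the 3-clique {2, 3, 5}. A clique must lie in a single bag of any decomposition, so no decomposition can have width below 2. The upper and lower bounds meet at 2, so that is the treewidth.

2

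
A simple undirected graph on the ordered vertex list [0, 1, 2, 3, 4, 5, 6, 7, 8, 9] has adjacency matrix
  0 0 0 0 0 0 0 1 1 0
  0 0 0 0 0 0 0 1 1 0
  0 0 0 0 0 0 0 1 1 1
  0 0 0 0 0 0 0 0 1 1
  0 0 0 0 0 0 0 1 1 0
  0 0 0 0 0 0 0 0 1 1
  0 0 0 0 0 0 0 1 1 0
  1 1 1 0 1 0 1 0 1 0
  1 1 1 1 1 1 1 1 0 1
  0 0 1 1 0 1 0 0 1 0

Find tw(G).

2

A width-2 tree decomposition is:
Bags: B1 = {2, 7, 8}  B2 = {1, 7, 8}  B3 = {6, 7, 8}  B4 = {2, 8, 9}  B5 = {5, 8, 9}  B6 = {0, 7, 8}  B7 = {4, 7, 8}  B8 = {3, 8, 9}
Tree: B1–B2, B2–B3, B1–B4, B4–B5, B1–B6, B1–B7, B4–B8
The largest bag has 3 vertices, giving width 2; this decomposition certifies tw(G) ≤ 2. Conversely, {2, 8, 9} is a clique of size 3, and the vertices of any clique must share a bag in every tree decomposition; so some bag has ≥ 3 vertices and tw(G) ≥ 2. Combining the bounds, tw(G) = 2.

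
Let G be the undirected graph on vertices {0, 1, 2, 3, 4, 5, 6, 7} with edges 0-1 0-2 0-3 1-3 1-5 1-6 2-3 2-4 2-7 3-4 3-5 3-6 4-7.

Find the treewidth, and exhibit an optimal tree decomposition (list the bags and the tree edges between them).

Each bag holds 3 vertices, so the decomposition has width 2, which upper-bounds the treewidth. For the lower bound, the 3 vertices {0, 1, 3} are pairwise adjacent, and any tree decomposition puts a clique entirely inside one bag — forcing width ≥ 2. Combining the bounds, tw(G) = 2.

Treewidth 2.
One optimal decomposition is:
Bags: B1 = {2, 4, 7}  B2 = {2, 3, 4}  B3 = {0, 2, 3}  B4 = {0, 1, 3}  B5 = {1, 3, 5}  B6 = {1, 3, 6}
Tree: B1–B2, B2–B3, B3–B4, B4–B5, B5–B6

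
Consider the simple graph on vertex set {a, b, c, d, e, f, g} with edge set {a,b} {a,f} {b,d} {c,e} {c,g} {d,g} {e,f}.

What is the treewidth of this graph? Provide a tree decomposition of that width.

Every bag has size at most 3, so the width is 3 − 1 = 2 and tw(G) ≤ 2. The edges d–b–a–f–e–c–g–d form a cycle, so G is not a tree and its treewidth is at least 2. The upper and lower bounds meet at 2, so that is the treewidth.

Treewidth 2.
One such decomposition:
Bags: B1 = {a, b, d}  B2 = {a, d, f}  B3 = {d, e, f}  B4 = {c, d, e}  B5 = {c, d, g}
Tree: B1–B2, B2–B3, B3–B4, B4–B5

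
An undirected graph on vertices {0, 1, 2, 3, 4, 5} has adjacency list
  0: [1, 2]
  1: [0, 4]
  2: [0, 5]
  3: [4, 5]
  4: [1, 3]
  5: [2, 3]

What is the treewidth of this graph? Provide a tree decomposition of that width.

The largest bag has 3 vertices, giving width 2; this decomposition certifies tw(G) ≤ 2. Since 3–4–1–0–2–5–3 is a cycle in G, G is not acyclic. Forests are exactly the graphs of treewidth ≤ 1, so tw(G) ≥ 2. The upper and lower bounds meet at 2, so that is the treewidth.

Treewidth 2.
Bags: B1 = {1, 3, 4}  B2 = {0, 1, 3}  B3 = {0, 2, 3}  B4 = {2, 3, 5}
Tree: B1–B2, B2–B3, B3–B4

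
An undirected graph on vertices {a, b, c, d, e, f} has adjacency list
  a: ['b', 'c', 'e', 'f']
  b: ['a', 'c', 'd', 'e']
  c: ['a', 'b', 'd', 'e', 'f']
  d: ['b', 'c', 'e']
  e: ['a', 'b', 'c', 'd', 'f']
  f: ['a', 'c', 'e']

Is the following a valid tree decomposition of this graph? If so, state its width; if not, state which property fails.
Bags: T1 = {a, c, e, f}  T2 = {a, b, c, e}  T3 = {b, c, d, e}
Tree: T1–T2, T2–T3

Yes; width 3.

Every vertex of G appears in some bag (union = {a, b, c, d, e, f}); every edge is covered by a bag; and for each vertex v the set of bags containing v is connected in the bag tree. The decomposition is therefore valid. The largest bag has 4 vertices, so the width is 3.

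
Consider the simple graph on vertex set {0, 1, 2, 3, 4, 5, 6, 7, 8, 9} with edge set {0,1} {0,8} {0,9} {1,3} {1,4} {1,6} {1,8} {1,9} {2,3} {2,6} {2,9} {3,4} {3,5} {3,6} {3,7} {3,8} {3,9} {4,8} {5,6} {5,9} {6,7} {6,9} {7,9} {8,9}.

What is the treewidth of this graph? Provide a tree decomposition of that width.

Treewidth 3.
Bags: B1 = {1, 3, 8, 9}  B2 = {0, 1, 8, 9}  B3 = {1, 3, 4, 8}  B4 = {1, 3, 6, 9}  B5 = {3, 5, 6, 9}  B6 = {3, 6, 7, 9}  B7 = {2, 3, 6, 9}
Tree: B1–B2, B1–B3, B1–B4, B4–B5, B5–B6, B6–B7

Each bag holds 4 vertices, so the decomposition has width 3, which upper-bounds the treewidth. For the lower bound, the 4 vertices {0, 1, 8, 9} are pairwise adjacent, and any tree decomposition puts a clique entirely inside one bag — forcing width ≥ 3. Therefore the treewidth is 3.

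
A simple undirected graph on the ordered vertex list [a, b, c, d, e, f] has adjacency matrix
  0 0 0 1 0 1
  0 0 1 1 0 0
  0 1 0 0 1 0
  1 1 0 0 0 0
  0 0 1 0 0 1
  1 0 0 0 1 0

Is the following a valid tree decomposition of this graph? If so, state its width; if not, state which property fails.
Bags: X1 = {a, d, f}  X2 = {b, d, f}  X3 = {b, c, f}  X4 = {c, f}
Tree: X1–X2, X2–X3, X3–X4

No — vertex e appears in no bag.

A tree decomposition must satisfy three properties: every vertex lies in some bag; for every edge, both endpoints lie together in some bag; and for every vertex, the bags containing it form a connected subtree. Here vertex e appears in no bag, so the decomposition is invalid.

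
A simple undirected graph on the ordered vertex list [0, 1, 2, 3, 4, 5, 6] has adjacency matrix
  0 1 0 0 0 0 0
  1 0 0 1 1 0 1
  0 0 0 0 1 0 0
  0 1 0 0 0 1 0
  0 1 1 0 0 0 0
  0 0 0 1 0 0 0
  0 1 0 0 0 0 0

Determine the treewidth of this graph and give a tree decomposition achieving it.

Treewidth 1.
One such decomposition:
Bags: B1 = {3, 5}  B2 = {1, 3}  B3 = {1, 4}  B4 = {1, 6}  B5 = {0, 1}  B6 = {2, 4}
Tree: B1–B2, B2–B3, B2–B4, B4–B5, B3–B6

The largest bag has 2 vertices, giving width 1; this decomposition certifies tw(G) ≤ 1. G has an edge, so its treewidth is at least 1. The upper and lower bounds meet at 1, so that is the treewidth.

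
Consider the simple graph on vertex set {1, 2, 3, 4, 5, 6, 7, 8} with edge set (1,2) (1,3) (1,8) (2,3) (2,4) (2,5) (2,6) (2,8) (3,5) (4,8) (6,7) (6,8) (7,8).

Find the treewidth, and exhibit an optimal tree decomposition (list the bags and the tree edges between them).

Each bag holds 3 vertices, so the decomposition has width 2, which upper-bounds the treewidth. On the other hand G contains the 3-clique {1, 2, 8}. A clique must lie in a single bag of any decomposition, so no decomposition can have width below 2. Hence tw(G) = 2 exactly.

Treewidth 2.
Bags: B1 = {2, 6, 8}  B2 = {1, 2, 8}  B3 = {2, 4, 8}  B4 = {6, 7, 8}  B5 = {1, 2, 3}  B6 = {2, 3, 5}
Tree: B1–B2, B1–B3, B1–B4, B2–B5, B5–B6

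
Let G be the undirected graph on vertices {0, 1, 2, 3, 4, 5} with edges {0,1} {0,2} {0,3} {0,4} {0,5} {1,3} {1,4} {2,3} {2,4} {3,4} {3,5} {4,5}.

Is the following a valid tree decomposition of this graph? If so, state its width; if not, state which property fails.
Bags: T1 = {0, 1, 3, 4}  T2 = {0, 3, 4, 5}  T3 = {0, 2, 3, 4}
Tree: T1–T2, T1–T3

Every vertex of G appears in some bag (union = {0, 1, 2, 3, 4, 5}); every edge is covered by a bag; and for each vertex v the set of bags containing v is connected in the bag tree. The decomposition is therefore valid. The largest bag has 4 vertices, so the width is 3.

Yes; width 3.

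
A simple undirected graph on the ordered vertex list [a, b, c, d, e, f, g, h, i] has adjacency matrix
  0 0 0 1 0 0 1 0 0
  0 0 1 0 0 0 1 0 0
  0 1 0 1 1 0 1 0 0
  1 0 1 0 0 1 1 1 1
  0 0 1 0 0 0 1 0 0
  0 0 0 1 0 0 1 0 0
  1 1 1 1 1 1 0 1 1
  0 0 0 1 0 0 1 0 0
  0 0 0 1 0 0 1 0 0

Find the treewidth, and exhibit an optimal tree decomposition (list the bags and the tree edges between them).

The largest bag has 3 vertices, giving width 2; this decomposition certifies tw(G) ≤ 2. For the lower bound, the 3 vertices {d, f, g} are pairwise adjacent, and any tree decomposition puts a clique entirely inside one bag — forcing width ≥ 2. Hence tw(G) = 2 exactly.

Treewidth 2.
One optimal decomposition is:
Bags: B1 = {d, g, h}  B2 = {c, d, g}  B3 = {c, e, g}  B4 = {d, g, i}  B5 = {d, f, g}  B6 = {b, c, g}  B7 = {a, d, g}
Tree: B1–B2, B2–B3, B1–B4, B2–B5, B3–B6, B2–B7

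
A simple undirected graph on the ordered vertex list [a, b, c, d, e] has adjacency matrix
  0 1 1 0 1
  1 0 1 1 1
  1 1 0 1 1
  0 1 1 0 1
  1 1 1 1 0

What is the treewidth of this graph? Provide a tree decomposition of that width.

Treewidth 3.
Bags: B1 = {a, b, c, e}  B2 = {b, c, d, e}
Tree: B1–B2

The largest bag has 4 vertices, giving width 3; this decomposition certifies tw(G) ≤ 3. For the lower bound, the 4 vertices {b, c, d, e} are pairwise adjacent, and any tree decomposition puts a clique entirely inside one bag — forcing width ≥ 3. Therefore the treewidth is 3.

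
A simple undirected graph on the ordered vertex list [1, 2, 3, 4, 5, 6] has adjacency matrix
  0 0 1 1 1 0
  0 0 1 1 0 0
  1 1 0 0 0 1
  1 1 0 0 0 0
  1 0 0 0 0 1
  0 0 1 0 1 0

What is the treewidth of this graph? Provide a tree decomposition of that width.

The largest bag has 3 vertices, giving width 2; this decomposition certifies tw(G) ≤ 2. The edges 5–6–3–1–5 form a cycle, so G is not a tree and its treewidth is at least 2. Combining the bounds, tw(G) = 2.

Treewidth 2.
Bags: B1 = {1, 5, 6}  B2 = {1, 3, 6}  B3 = {1, 3, 4}  B4 = {2, 3, 4}
Tree: B1–B2, B2–B3, B3–B4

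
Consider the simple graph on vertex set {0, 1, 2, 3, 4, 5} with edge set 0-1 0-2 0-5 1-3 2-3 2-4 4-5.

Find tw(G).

2

A width-2 tree decomposition is:
Bags: B1 = {1, 2, 3}  B2 = {0, 1, 2}  B3 = {0, 2, 4}  B4 = {0, 4, 5}
Tree: B1–B2, B2–B3, B3–B4
Each bag holds 3 vertices, so the decomposition has width 2, which upper-bounds the treewidth. Since 3–1–0–2–3 is a cycle in G, G is not acyclic. Forests are exactly the graphs of treewidth ≤ 1, so tw(G) ≥ 2. The upper and lower bounds meet at 2, so that is the treewidth.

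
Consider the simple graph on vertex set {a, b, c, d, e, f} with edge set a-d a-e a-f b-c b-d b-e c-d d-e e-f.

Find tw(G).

A width-2 tree decomposition is:
Bags: B1 = {b, d, e}  B2 = {a, d, e}  B3 = {a, e, f}  B4 = {b, c, d}
Tree: B1–B2, B2–B3, B1–B4
The largest bag has 3 vertices, giving width 2; this decomposition certifies tw(G) ≤ 2. Conversely, {a, d, e} is a clique of size 3, and the vertices of any clique must share a bag in every tree decomposition; so some bag has ≥ 3 vertices and tw(G) ≥ 2. Combining the bounds, tw(G) = 2.

2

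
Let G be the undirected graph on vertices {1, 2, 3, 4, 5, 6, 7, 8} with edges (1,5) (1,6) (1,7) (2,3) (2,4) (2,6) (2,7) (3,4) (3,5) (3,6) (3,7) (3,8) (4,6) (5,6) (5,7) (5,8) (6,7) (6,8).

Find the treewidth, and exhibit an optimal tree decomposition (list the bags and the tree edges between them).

Treewidth 3.
One optimal decomposition is:
Bags: B1 = {1, 5, 6, 7}  B2 = {3, 5, 6, 7}  B3 = {2, 3, 6, 7}  B4 = {3, 5, 6, 8}  B5 = {2, 3, 4, 6}
Tree: B1–B2, B2–B3, B2–B4, B3–B5

Every bag has size at most 4, so the width is 4 − 1 = 3 and tw(G) ≤ 3. On the other hand G contains the 4-clique {1, 5, 6, 7}. A clique must lie in a single bag of any decomposition, so no decomposition can have width below 3. Combining the bounds, tw(G) = 3.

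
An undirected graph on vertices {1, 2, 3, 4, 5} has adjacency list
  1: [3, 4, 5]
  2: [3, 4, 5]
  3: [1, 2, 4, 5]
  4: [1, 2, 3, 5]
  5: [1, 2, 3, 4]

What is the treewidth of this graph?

3

A width-3 tree decomposition is:
Bags: B1 = {2, 3, 4, 5}  B2 = {1, 3, 4, 5}
Tree: B1–B2
The largest bag has 4 vertices, giving width 3; this decomposition certifies tw(G) ≤ 3. Conversely, {1, 3, 4, 5} is a clique of size 4, and the vertices of any clique must share a bag in every tree decomposition; so some bag has ≥ 4 vertices and tw(G) ≥ 3. Combining the bounds, tw(G) = 3.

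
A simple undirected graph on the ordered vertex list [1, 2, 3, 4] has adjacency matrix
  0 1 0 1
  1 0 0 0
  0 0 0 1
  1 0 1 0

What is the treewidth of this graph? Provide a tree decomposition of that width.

Treewidth 1.
Bags: B1 = {1, 4}  B2 = {1, 2}  B3 = {3, 4}
Tree: B1–B2, B1–B3

Every bag has size at most 2, so the width is 2 − 1 = 1 and tw(G) ≤ 1. Any graph with an edge has treewidth ≥ 1, and G has the edge 4–1. The upper and lower bounds meet at 1, so that is the treewidth.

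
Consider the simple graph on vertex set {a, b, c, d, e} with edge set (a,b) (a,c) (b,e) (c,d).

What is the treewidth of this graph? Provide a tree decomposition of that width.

Every bag has size at most 2, so the width is 2 − 1 = 1 and tw(G) ≤ 1. Any graph with an edge has treewidth ≥ 1, and G has the edge e–b. The upper and lower bounds meet at 1, so that is the treewidth.

Treewidth 1.
One such decomposition:
Bags: B1 = {b, e}  B2 = {a, b}  B3 = {a, c}  B4 = {c, d}
Tree: B1–B2, B2–B3, B3–B4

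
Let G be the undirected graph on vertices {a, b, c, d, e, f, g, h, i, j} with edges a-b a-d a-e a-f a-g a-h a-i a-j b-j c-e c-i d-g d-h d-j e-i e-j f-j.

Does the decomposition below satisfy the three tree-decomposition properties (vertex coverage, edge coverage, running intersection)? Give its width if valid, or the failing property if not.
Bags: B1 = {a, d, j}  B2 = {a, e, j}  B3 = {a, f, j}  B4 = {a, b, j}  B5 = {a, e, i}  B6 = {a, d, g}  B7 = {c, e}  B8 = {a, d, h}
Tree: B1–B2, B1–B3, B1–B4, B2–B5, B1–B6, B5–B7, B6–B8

No — edge (i,c) lies in no bag.

A tree decomposition must satisfy three properties: every vertex lies in some bag; for every edge, both endpoints lie together in some bag; and for every vertex, the bags containing it form a connected subtree. Here edge (i,c) lies in no bag, so the decomposition is invalid.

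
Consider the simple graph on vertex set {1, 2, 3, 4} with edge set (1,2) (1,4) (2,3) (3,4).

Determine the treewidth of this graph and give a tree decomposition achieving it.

Every bag has size at most 3, so the width is 3 − 1 = 2 and tw(G) ≤ 2. Since 1–2–3–4–1 is a cycle in G, G is not acyclic. Forests are exactly the graphs of treewidth ≤ 1, so tw(G) ≥ 2. Hence tw(G) = 2 exactly.

Treewidth 2.
One such decomposition:
Bags: B1 = {1, 2, 3}  B2 = {1, 3, 4}
Tree: B1–B2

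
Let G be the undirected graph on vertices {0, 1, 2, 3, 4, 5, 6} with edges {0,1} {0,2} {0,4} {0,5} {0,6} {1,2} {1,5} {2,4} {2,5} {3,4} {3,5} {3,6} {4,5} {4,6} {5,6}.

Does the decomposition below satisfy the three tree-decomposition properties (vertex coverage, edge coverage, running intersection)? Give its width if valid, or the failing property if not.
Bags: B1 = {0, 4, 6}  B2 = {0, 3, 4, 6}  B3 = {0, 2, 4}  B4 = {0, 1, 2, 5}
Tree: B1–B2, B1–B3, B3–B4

A tree decomposition must satisfy three properties: every vertex lies in some bag; for every edge, both endpoints lie together in some bag; and for every vertex, the bags containing it form a connected subtree. Here edge (5,4) lies in no bag, so the decomposition is invalid.

No — edge (5,4) lies in no bag.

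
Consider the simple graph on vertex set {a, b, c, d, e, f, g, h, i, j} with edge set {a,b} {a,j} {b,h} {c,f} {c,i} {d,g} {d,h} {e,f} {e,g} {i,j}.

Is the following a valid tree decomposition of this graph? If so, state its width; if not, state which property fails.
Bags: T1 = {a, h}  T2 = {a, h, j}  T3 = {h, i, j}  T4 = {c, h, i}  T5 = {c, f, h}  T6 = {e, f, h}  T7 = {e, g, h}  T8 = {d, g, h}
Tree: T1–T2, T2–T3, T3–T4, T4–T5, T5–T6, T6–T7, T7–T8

No — vertex b appears in no bag.

A tree decomposition must satisfy three properties: every vertex lies in some bag; for every edge, both endpoints lie together in some bag; and for every vertex, the bags containing it form a connected subtree. Here vertex b appears in no bag, so the decomposition is invalid.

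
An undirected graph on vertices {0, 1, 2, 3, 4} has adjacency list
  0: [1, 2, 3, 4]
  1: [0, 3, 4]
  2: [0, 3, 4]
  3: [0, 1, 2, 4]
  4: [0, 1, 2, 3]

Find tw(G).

A width-3 tree decomposition is:
Bags: B1 = {0, 1, 3, 4}  B2 = {0, 2, 3, 4}
Tree: B1–B2
The largest bag has 4 vertices, giving width 3; this decomposition certifies tw(G) ≤ 3. Conversely, {0, 1, 3, 4} is a clique of size 4, and the vertices of any clique must share a bag in every tree decomposition; so some bag has ≥ 4 vertices and tw(G) ≥ 3. Therefore the treewidth is 3.

3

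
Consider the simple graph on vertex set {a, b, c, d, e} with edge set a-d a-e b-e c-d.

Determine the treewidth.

1

A width-1 tree decomposition is:
Bags: B1 = {b, e}  B2 = {a, e}  B3 = {a, d}  B4 = {c, d}
Tree: B1–B2, B2–B3, B3–B4
Each bag holds 2 vertices, so the decomposition has width 1, which upper-bounds the treewidth. Since G has at least one edge (e.g. b–e), it is not an edgeless graph, so tw(G) ≥ 1. Hence tw(G) = 1 exactly.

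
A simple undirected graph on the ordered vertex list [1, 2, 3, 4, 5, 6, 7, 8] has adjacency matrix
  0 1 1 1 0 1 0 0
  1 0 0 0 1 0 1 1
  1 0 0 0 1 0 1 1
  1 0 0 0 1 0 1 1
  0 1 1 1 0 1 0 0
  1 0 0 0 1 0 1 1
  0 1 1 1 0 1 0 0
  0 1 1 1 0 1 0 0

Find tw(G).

A width-4 tree decomposition is:
Bags: B1 = {1, 2, 5, 7, 8}  B2 = {1, 5, 6, 7, 8}  B3 = {1, 3, 5, 7, 8}  B4 = {1, 4, 5, 7, 8}
Tree: B1–B2, B2–B3, B3–B4
Every bag has size at most 5, so the width is 5 − 1 = 4 and tw(G) ≤ 4. For the lower bound: the 5 vertex sets {2,8}, {5,6}, {3,7}, {1}, {4} are disjoint, each induces a connected subgraph, and every pair is joined by at least one edge of G. Contracting each set to a single vertex therefore yields K_{5} as a minor, and since treewidth is minor-monotone, tw(G) ≥ tw(K_{5}) = 4. The upper and lower bounds meet at 4, so that is the treewidth.

4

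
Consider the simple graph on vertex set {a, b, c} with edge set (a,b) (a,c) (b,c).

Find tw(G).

2

A width-2 tree decomposition is:
Bags: B1 = {a, b, c}
Tree: (single bag)
A single bag containing all 3 vertices is trivially a valid decomposition of width 2. Conversely, {a, b, c} is a clique of size 3, and the vertices of any clique must share a bag in every tree decomposition; so some bag has ≥ 3 vertices and tw(G) ≥ 2. The upper and lower bounds meet at 2, so that is the treewidth.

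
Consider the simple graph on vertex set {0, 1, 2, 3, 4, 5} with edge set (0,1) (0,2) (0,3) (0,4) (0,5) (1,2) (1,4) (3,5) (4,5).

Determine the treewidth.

A width-2 tree decomposition is:
Bags: B1 = {0, 4, 5}  B2 = {0, 3, 5}  B3 = {0, 1, 4}  B4 = {0, 1, 2}
Tree: B1–B2, B1–B3, B3–B4
The largest bag has 3 vertices, giving width 2; this decomposition certifies tw(G) ≤ 2. On the other hand G contains the 3-clique {0, 1, 2}. A clique must lie in a single bag of any decomposition, so no decomposition can have width below 2. Therefore the treewidth is 2.

2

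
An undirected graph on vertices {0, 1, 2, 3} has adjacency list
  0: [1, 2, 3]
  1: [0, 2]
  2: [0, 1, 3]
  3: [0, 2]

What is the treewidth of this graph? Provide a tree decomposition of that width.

The largest bag has 3 vertices, giving width 2; this decomposition certifies tw(G) ≤ 2. On the other hand G contains the 3-clique {0, 1, 2}. A clique must lie in a single bag of any decomposition, so no decomposition can have width below 2. Therefore the treewidth is 2.

Treewidth 2.
One such decomposition:
Bags: B1 = {0, 2, 3}  B2 = {0, 1, 2}
Tree: B1–B2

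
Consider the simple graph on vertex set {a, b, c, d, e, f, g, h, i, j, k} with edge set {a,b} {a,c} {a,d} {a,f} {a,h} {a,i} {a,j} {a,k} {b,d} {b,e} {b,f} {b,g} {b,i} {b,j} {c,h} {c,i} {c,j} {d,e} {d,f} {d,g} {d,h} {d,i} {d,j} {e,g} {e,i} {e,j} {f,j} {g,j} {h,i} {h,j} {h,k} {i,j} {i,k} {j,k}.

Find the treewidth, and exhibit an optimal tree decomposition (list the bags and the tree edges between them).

Treewidth 4.
One optimal decomposition is:
Bags: B1 = {a, b, d, i, j}  B2 = {a, b, d, f, j}  B3 = {a, d, h, i, j}  B4 = {b, d, e, i, j}  B5 = {a, c, h, i, j}  B6 = {a, h, i, j, k}  B7 = {b, d, e, g, j}
Tree: B1–B2, B1–B3, B1–B4, B3–B5, B5–B6, B4–B7

Each bag holds 5 vertices, so the decomposition has width 4, which upper-bounds the treewidth. On the other hand G contains the 5-clique {a, d, h, i, j}. A clique must lie in a single bag of any decomposition, so no decomposition can have width below 4. Therefore the treewidth is 4.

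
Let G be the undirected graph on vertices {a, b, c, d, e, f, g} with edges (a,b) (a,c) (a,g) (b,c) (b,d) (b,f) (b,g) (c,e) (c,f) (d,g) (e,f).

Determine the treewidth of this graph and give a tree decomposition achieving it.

Treewidth 2.
One optimal decomposition is:
Bags: B1 = {a, b, c}  B2 = {b, c, f}  B3 = {a, b, g}  B4 = {b, d, g}  B5 = {c, e, f}
Tree: B1–B2, B1–B3, B3–B4, B2–B5

Every bag has size at most 3, so the width is 3 − 1 = 2 and tw(G) ≤ 2. For the lower bound, the 3 vertices {c, e, f} are pairwise adjacent, and any tree decomposition puts a clique entirely inside one bag — forcing width ≥ 2. The upper and lower bounds meet at 2, so that is the treewidth.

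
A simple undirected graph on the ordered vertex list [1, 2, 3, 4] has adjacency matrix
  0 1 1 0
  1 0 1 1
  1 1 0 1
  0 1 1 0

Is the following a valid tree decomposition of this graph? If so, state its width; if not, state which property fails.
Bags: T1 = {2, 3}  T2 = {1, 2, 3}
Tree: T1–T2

A tree decomposition must satisfy three properties: every vertex lies in some bag; for every edge, both endpoints lie together in some bag; and for every vertex, the bags containing it form a connected subtree. Here vertex 4 appears in no bag, so the decomposition is invalid.

No — vertex 4 appears in no bag.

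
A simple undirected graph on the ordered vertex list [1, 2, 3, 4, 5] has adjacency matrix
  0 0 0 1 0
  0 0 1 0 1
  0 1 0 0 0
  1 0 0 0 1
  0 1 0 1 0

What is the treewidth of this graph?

A width-1 tree decomposition is:
Bags: B1 = {2, 3}  B2 = {2, 5}  B3 = {4, 5}  B4 = {1, 4}
Tree: B1–B2, B2–B3, B3–B4
Every bag has size at most 2, so the width is 2 − 1 = 1 and tw(G) ≤ 1. Since G has at least one edge (e.g. 3–2), it is not an edgeless graph, so tw(G) ≥ 1. Therefore the treewidth is 1.

1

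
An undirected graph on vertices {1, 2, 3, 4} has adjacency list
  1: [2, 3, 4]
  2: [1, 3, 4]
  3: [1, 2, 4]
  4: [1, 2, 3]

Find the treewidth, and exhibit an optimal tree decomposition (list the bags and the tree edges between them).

Treewidth 3.
One such decomposition:
Bags: B1 = {1, 2, 3, 4}
Tree: (single bag)

With just one bag of size 4, the width is 4 − 1 = 3, so tw(G) ≤ 3. Conversely, {1, 2, 3, 4} is a clique of size 4, and the vertices of any clique must share a bag in every tree decomposition; so some bag has ≥ 4 vertices and tw(G) ≥ 3. The upper and lower bounds meet at 3, so that is the treewidth.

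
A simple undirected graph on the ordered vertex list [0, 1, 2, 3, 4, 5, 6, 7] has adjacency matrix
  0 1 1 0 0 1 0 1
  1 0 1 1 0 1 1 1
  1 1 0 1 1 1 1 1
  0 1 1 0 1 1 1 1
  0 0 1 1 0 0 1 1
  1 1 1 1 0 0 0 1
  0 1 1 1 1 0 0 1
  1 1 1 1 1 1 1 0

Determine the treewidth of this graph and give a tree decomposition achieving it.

The largest bag has 5 vertices, giving width 4; this decomposition certifies tw(G) ≤ 4. On the other hand G contains the 5-clique {0, 1, 2, 5, 7}. A clique must lie in a single bag of any decomposition, so no decomposition can have width below 4. Therefore the treewidth is 4.

Treewidth 4.
One optimal decomposition is:
Bags: B1 = {0, 1, 2, 5, 7}  B2 = {1, 2, 3, 5, 7}  B3 = {1, 2, 3, 6, 7}  B4 = {2, 3, 4, 6, 7}
Tree: B1–B2, B2–B3, B3–B4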